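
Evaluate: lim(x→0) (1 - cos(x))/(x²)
This is a 0/0 indeterminate form.

Apply L'Hôpital's rule: differentiate numerator and denominator separately.
  f(x) = 1 - cos(x)   ⇒   f'(x) = sin(x)
  g(x) = x^2   ⇒   g'(x) = 2·x
  lim(x→0) f'(x)/g'(x) = lim(x→0) (sin(x))/(2·x)
  = 1/2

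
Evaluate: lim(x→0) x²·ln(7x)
This is a 0·∞ indeterminate form.

Rewrite 0·∞ as a quotient (0/0 or ∞/∞ form), then apply L'Hôpital's rule:
  lim(x→0) x²·ln(7x) = 0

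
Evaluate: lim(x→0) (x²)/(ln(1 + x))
This is a 0/0 indeterminate form.

Apply L'Hôpital's rule: differentiate numerator and denominator separately.
  f(x) = x^2   ⇒   f'(x) = 2·x
  g(x) = ln(x + 1)   ⇒   g'(x) = 1/(x + 1)
  lim(x→0) f'(x)/g'(x) = lim(x→0) (2·x)/(1/(x + 1))
  = 0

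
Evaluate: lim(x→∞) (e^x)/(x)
This is an ∞/∞ indeterminate form.

Apply L'Hôpital's rule: differentiate numerator and denominator separately.
  f(x) = e^(x)   ⇒   f'(x) = e^(x)
  g(x) = x   ⇒   g'(x) = 1
  lim(x→∞) f'(x)/g'(x) = lim(x→∞) (e^(x))/(1)
  = ∞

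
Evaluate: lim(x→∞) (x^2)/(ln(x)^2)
This is an ∞/∞ indeterminate form.

Apply L'Hôpital's rule: differentiate numerator and denominator separately.
  f(x) = x^2   ⇒   f'(x) = 2·x
  g(x) = ln(x)^2   ⇒   g'(x) = 2·ln(x)/x
  lim(x→∞) f'(x)/g'(x) = lim(x→∞) (2·x)/(2·ln(x)/x)
  = ∞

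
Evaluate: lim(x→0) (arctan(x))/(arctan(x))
This is a 0/0 indeterminate form.

Apply L'Hôpital's rule: differentiate numerator and denominator separately.
  f(x) = atan(x)   ⇒   f'(x) = 1/(x^2 + 1)
  g(x) = atan(x)   ⇒   g'(x) = 1/(x^2 + 1)
  lim(x→0) f'(x)/g'(x) = lim(x→0) (1/(x^2 + 1))/(1/(x^2 + 1))
  = 1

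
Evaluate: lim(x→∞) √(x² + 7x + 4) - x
This is an ∞-∞ indeterminate form.

Combine fractions or rationalize to convert ∞-∞ to 0/0 form:
  lim(x→∞) √(x² + 7x + 4) - x = 7/2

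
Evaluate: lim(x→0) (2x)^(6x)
This is an exponential indeterminate form.

For exponential indeterminate forms, take the natural log:
  Let L = lim(x→0) (2x)^(6x)
  Then ln(L) = lim(x→0) [exponent × ln(base)]
  Evaluate using L'Hôpital or standard limits, then exponentiate.
  L = 1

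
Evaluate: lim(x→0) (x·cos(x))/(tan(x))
This is a 0/0 indeterminate form.

Apply L'Hôpital's rule: differentiate numerator and denominator separately.
  f(x) = x·cos(x)   ⇒   f'(x) = -x·sin(x) + cos(x)
  g(x) = tan(x)   ⇒   g'(x) = tan(x)^2 + 1
  lim(x→0) f'(x)/g'(x) = lim(x→0) (-x·sin(x) + cos(x))/(tan(x)^2 + 1)
  = 1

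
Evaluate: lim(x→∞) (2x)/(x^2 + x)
This is an ∞/∞ indeterminate form.

Apply L'Hôpital's rule: differentiate numerator and denominator separately.
  f(x) = 2·x   ⇒   f'(x) = 2
  g(x) = x^2 + x   ⇒   g'(x) = 2·x + 1
  lim(x→∞) f'(x)/g'(x) = lim(x→∞) (2)/(2·x + 1)
  = 0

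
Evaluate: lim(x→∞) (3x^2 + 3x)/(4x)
This is an ∞/∞ indeterminate form.

Apply L'Hôpital's rule: differentiate numerator and denominator separately.
  f(x) = 3·x^2 + 3·x   ⇒   f'(x) = 6·x + 3
  g(x) = 4·x   ⇒   g'(x) = 4
  lim(x→∞) f'(x)/g'(x) = lim(x→∞) (6·x + 3)/(4)
  = ∞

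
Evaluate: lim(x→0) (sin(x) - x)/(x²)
This is a 0/0 indeterminate form.

Apply L'Hôpital's rule: differentiate numerator and denominator separately.
  f(x) = -x + sin(x)   ⇒   f'(x) = cos(x) - 1
  g(x) = x^2   ⇒   g'(x) = 2·x
  lim(x→0) f'(x)/g'(x) = lim(x→0) (cos(x) - 1)/(2·x)
  = 0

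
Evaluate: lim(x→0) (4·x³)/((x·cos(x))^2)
This is a 0/0 indeterminate form.

Apply L'Hôpital's rule: differentiate numerator and denominator separately.
  f(x) = 4·x^3   ⇒   f'(x) = 12·x^2
  g(x) = x^2·cos(x)^2   ⇒   g'(x) = -2·x^2·sin(x)·cos(x) + 2·x·cos(x)^2
  lim(x→0) f'(x)/g'(x) = lim(x→0) (12·x^2)/(-2·x^2·sin(x)·cos(x) + 2·x·cos(x)^2)
  = 0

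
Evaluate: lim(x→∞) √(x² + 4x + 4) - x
This is an ∞-∞ indeterminate form.

Combine fractions or rationalize to convert ∞-∞ to 0/0 form:
  lim(x→∞) √(x² + 4x + 4) - x = 2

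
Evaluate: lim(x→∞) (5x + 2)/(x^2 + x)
This is an ∞/∞ indeterminate form.

Apply L'Hôpital's rule: differentiate numerator and denominator separately.
  f(x) = 5·x + 2   ⇒   f'(x) = 5
  g(x) = x^2 + x   ⇒   g'(x) = 2·x + 1
  lim(x→∞) f'(x)/g'(x) = lim(x→∞) (5)/(2·x + 1)
  = 0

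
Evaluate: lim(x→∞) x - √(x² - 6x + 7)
This is an ∞-∞ indeterminate form.

Combine fractions or rationalize to convert ∞-∞ to 0/0 form:
  lim(x→∞) x - √(x² - 6x + 7) = 3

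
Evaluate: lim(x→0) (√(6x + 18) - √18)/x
This is a standard limit.

Factor or rationalize the expression:
  lim(x→0) (√(6x + 18) - √18)/x = sqrt(2)/2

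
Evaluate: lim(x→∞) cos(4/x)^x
This is an exponential indeterminate form.

For exponential indeterminate forms, take the natural log:
  Let L = lim(x→∞) cos(4/x)^x
  Then ln(L) = lim(x→∞) [exponent × ln(base)]
  Evaluate using L'Hôpital or standard limits, then exponentiate.
  L = 1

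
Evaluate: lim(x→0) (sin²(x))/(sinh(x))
This is a 0/0 indeterminate form.

Apply L'Hôpital's rule: differentiate numerator and denominator separately.
  f(x) = sin(x)^2   ⇒   f'(x) = 2·sin(x)·cos(x)
  g(x) = sinh(x)   ⇒   g'(x) = cosh(x)
  lim(x→0) f'(x)/g'(x) = lim(x→0) (2·sin(x)·cos(x))/(cosh(x))
  = 0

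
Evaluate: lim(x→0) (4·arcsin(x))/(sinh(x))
This is a 0/0 indeterminate form.

Apply L'Hôpital's rule: differentiate numerator and denominator separately.
  f(x) = 4·asin(x)   ⇒   f'(x) = 4/sqrt(1 - x^2)
  g(x) = sinh(x)   ⇒   g'(x) = cosh(x)
  lim(x→0) f'(x)/g'(x) = lim(x→0) (4/sqrt(1 - x^2))/(cosh(x))
  = 4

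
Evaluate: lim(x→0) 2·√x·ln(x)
This is a 0·∞ indeterminate form.

Rewrite 0·∞ as a quotient (0/0 or ∞/∞ form), then apply L'Hôpital's rule:
  lim(x→0) 2·√x·ln(x) = 0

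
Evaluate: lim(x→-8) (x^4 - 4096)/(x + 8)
This is a standard limit.

Factor or rationalize the expression:
  lim(x→-8) (x^4 - 4096)/(x + 8) = -2048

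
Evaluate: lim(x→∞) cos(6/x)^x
This is an exponential indeterminate form.

For exponential indeterminate forms, take the natural log:
  Let L = lim(x→∞) cos(6/x)^x
  Then ln(L) = lim(x→∞) [exponent × ln(base)]
  Evaluate using L'Hôpital or standard limits, then exponentiate.
  L = 1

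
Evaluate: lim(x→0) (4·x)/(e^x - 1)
This is a 0/0 indeterminate form.

Apply L'Hôpital's rule: differentiate numerator and denominator separately.
  f(x) = 4·x   ⇒   f'(x) = 4
  g(x) = e^(x) - 1   ⇒   g'(x) = e^(x)
  lim(x→0) f'(x)/g'(x) = lim(x→0) (4)/(e^(x))
  = 4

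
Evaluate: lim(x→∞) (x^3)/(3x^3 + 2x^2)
This is an ∞/∞ indeterminate form.

Apply L'Hôpital's rule: differentiate numerator and denominator separately.
  f(x) = x^3   ⇒   f'(x) = 3·x^2
  g(x) = 3·x^3 + 2·x^2   ⇒   g'(x) = 9·x^2 + 4·x
  lim(x→∞) f'(x)/g'(x) = lim(x→∞) (3·x^2)/(9·x^2 + 4·x)
  = 1/3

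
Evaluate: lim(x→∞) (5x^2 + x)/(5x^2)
This is an ∞/∞ indeterminate form.

Apply L'Hôpital's rule: differentiate numerator and denominator separately.
  f(x) = 5·x^2 + x   ⇒   f'(x) = 10·x + 1
  g(x) = 5·x^2   ⇒   g'(x) = 10·x
  lim(x→∞) f'(x)/g'(x) = lim(x→∞) (10·x + 1)/(10·x)
  = 1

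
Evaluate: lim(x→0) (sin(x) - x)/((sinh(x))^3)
This is a 0/0 indeterminate form.

Apply L'Hôpital's rule: differentiate numerator and denominator separately.
  f(x) = -x + sin(x)   ⇒   f'(x) = cos(x) - 1
  g(x) = sinh(x)^3   ⇒   g'(x) = 3·sinh(x)^2·cosh(x)
  lim(x→0) f'(x)/g'(x) = lim(x→0) (cos(x) - 1)/(3·sinh(x)^2·cosh(x))
  = -1/6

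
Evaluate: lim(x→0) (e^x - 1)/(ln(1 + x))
This is a 0/0 indeterminate form.

Apply L'Hôpital's rule: differentiate numerator and denominator separately.
  f(x) = e^(x) - 1   ⇒   f'(x) = e^(x)
  g(x) = ln(x + 1)   ⇒   g'(x) = 1/(x + 1)
  lim(x→0) f'(x)/g'(x) = lim(x→0) (e^(x))/(1/(x + 1))
  = 1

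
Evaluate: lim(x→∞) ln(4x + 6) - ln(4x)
This is an ∞-∞ indeterminate form.

Combine fractions or rationalize to convert ∞-∞ to 0/0 form:
  lim(x→∞) ln(4x + 6) - ln(4x) = 0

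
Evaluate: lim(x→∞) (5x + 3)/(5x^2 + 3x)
This is an ∞/∞ indeterminate form.

Apply L'Hôpital's rule: differentiate numerator and denominator separately.
  f(x) = 5·x + 3   ⇒   f'(x) = 5
  g(x) = 5·x^2 + 3·x   ⇒   g'(x) = 10·x + 3
  lim(x→∞) f'(x)/g'(x) = lim(x→∞) (5)/(10·x + 3)
  = 0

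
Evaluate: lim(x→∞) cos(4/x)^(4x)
This is an exponential indeterminate form.

For exponential indeterminate forms, take the natural log:
  Let L = lim(x→∞) cos(4/x)^(4x)
  Then ln(L) = lim(x→∞) [exponent × ln(base)]
  Evaluate using L'Hôpital or standard limits, then exponentiate.
  L = 1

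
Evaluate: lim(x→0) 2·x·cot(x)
This is a 0·∞ indeterminate form.

Rewrite 0·∞ as a quotient (0/0 or ∞/∞ form), then apply L'Hôpital's rule:
  lim(x→0) 2·x·cot(x) = 2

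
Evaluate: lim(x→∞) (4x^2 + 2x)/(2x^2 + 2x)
This is an ∞/∞ indeterminate form.

Apply L'Hôpital's rule: differentiate numerator and denominator separately.
  f(x) = 4·x^2 + 2·x   ⇒   f'(x) = 8·x + 2
  g(x) = 2·x^2 + 2·x   ⇒   g'(x) = 4·x + 2
  lim(x→∞) f'(x)/g'(x) = lim(x→∞) (8·x + 2)/(4·x + 2)
  = 2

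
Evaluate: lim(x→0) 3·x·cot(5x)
This is a 0·∞ indeterminate form.

Rewrite 0·∞ as a quotient (0/0 or ∞/∞ form), then apply L'Hôpital's rule:
  lim(x→0) 3·x·cot(5x) = 3/5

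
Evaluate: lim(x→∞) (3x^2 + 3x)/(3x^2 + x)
This is an ∞/∞ indeterminate form.

Apply L'Hôpital's rule: differentiate numerator and denominator separately.
  f(x) = 3·x^2 + 3·x   ⇒   f'(x) = 6·x + 3
  g(x) = 3·x^2 + x   ⇒   g'(x) = 6·x + 1
  lim(x→∞) f'(x)/g'(x) = lim(x→∞) (6·x + 3)/(6·x + 1)
  = 1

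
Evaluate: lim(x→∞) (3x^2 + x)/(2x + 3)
This is an ∞/∞ indeterminate form.

Apply L'Hôpital's rule: differentiate numerator and denominator separately.
  f(x) = 3·x^2 + x   ⇒   f'(x) = 6·x + 1
  g(x) = 2·x + 3   ⇒   g'(x) = 2
  lim(x→∞) f'(x)/g'(x) = lim(x→∞) (6·x + 1)/(2)
  = ∞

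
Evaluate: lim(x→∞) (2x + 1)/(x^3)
This is an ∞/∞ indeterminate form.

Apply L'Hôpital's rule: differentiate numerator and denominator separately.
  f(x) = 2·x + 1   ⇒   f'(x) = 2
  g(x) = x^3   ⇒   g'(x) = 3·x^2
  lim(x→∞) f'(x)/g'(x) = lim(x→∞) (2)/(3·x^2)
  = 0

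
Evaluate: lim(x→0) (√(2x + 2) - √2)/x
This is a standard limit.

Factor or rationalize the expression:
  lim(x→0) (√(2x + 2) - √2)/x = sqrt(2)/2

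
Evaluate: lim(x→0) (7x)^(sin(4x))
This is an exponential indeterminate form.

For exponential indeterminate forms, take the natural log:
  Let L = lim(x→0) (7x)^(sin(4x))
  Then ln(L) = lim(x→0) [exponent × ln(base)]
  Evaluate using L'Hôpital or standard limits, then exponentiate.
  L = 1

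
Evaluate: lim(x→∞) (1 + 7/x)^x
This is an exponential indeterminate form.

For exponential indeterminate forms, take the natural log:
  Let L = lim(x→∞) (1 + 7/x)^x
  Then ln(L) = lim(x→∞) [exponent × ln(base)]
  Evaluate using L'Hôpital or standard limits, then exponentiate.
  L = e^(7)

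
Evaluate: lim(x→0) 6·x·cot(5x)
This is a 0·∞ indeterminate form.

Rewrite 0·∞ as a quotient (0/0 or ∞/∞ form), then apply L'Hôpital's rule:
  lim(x→0) 6·x·cot(5x) = 6/5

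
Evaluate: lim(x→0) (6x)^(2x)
This is an exponential indeterminate form.

For exponential indeterminate forms, take the natural log:
  Let L = lim(x→0) (6x)^(2x)
  Then ln(L) = lim(x→0) [exponent × ln(base)]
  Evaluate using L'Hôpital or standard limits, then exponentiate.
  L = 1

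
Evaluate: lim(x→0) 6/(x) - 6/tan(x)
This is an ∞-∞ indeterminate form.

Combine fractions or rationalize to convert ∞-∞ to 0/0 form:
  lim(x→0) 6/(x) - 6/tan(x) = 0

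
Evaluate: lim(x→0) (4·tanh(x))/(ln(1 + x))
This is a 0/0 indeterminate form.

Apply L'Hôpital's rule: differentiate numerator and denominator separately.
  f(x) = 4·tanh(x)   ⇒   f'(x) = 4 - 4·tanh(x)^2
  g(x) = ln(x + 1)   ⇒   g'(x) = 1/(x + 1)
  lim(x→0) f'(x)/g'(x) = lim(x→0) (4 - 4·tanh(x)^2)/(1/(x + 1))
  = 4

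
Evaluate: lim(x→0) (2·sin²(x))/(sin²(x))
This is a 0/0 indeterminate form.

Apply L'Hôpital's rule: differentiate numerator and denominator separately.
  f(x) = 2·sin(x)^2   ⇒   f'(x) = 4·sin(x)·cos(x)
  g(x) = sin(x)^2   ⇒   g'(x) = 2·sin(x)·cos(x)
  lim(x→0) f'(x)/g'(x) = lim(x→0) (4·sin(x)·cos(x))/(2·sin(x)·cos(x))
  = 2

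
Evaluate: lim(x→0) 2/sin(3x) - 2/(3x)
This is an ∞-∞ indeterminate form.

Combine fractions or rationalize to convert ∞-∞ to 0/0 form:
  lim(x→0) 2/sin(3x) - 2/(3x) = 0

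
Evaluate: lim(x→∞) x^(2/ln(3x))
This is an exponential indeterminate form.

For exponential indeterminate forms, take the natural log:
  Let L = lim(x→∞) x^(2/ln(3x))
  Then ln(L) = lim(x→∞) [exponent × ln(base)]
  Evaluate using L'Hôpital or standard limits, then exponentiate.
  L = e²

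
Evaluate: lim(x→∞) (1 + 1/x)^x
This is an exponential indeterminate form.

For exponential indeterminate forms, take the natural log:
  Let L = lim(x→∞) (1 + 1/x)^x
  Then ln(L) = lim(x→∞) [exponent × ln(base)]
  Evaluate using L'Hôpital or standard limits, then exponentiate.
  L = e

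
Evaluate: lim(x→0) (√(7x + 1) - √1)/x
This is a standard limit.

Factor or rationalize the expression:
  lim(x→0) (√(7x + 1) - √1)/x = 7/2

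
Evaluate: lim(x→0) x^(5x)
This is an exponential indeterminate form.

For exponential indeterminate forms, take the natural log:
  Let L = lim(x→0) x^(5x)
  Then ln(L) = lim(x→0) [exponent × ln(base)]
  Evaluate using L'Hôpital or standard limits, then exponentiate.
  L = 1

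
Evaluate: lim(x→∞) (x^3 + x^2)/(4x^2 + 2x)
This is an ∞/∞ indeterminate form.

Apply L'Hôpital's rule: differentiate numerator and denominator separately.
  f(x) = x^3 + x^2   ⇒   f'(x) = 3·x^2 + 2·x
  g(x) = 4·x^2 + 2·x   ⇒   g'(x) = 8·x + 2
  lim(x→∞) f'(x)/g'(x) = lim(x→∞) (3·x^2 + 2·x)/(8·x + 2)
  = ∞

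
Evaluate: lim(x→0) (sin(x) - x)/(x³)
This is a 0/0 indeterminate form.

Apply L'Hôpital's rule: differentiate numerator and denominator separately.
  f(x) = -x + sin(x)   ⇒   f'(x) = cos(x) - 1
  g(x) = x^3   ⇒   g'(x) = 3·x^2
  lim(x→0) f'(x)/g'(x) = lim(x→0) (cos(x) - 1)/(3·x^2)
  = -1/6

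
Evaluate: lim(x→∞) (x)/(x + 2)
This is an ∞/∞ indeterminate form.

Apply L'Hôpital's rule: differentiate numerator and denominator separately.
  f(x) = x   ⇒   f'(x) = 1
  g(x) = x + 2   ⇒   g'(x) = 1
  lim(x→∞) f'(x)/g'(x) = lim(x→∞) (1)/(1)
  = 1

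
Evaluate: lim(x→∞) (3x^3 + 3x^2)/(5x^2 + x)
This is an ∞/∞ indeterminate form.

Apply L'Hôpital's rule: differentiate numerator and denominator separately.
  f(x) = 3·x^3 + 3·x^2   ⇒   f'(x) = 9·x^2 + 6·x
  g(x) = 5·x^2 + x   ⇒   g'(x) = 10·x + 1
  lim(x→∞) f'(x)/g'(x) = lim(x→∞) (9·x^2 + 6·x)/(10·x + 1)
  = ∞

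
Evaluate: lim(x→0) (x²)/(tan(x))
This is a 0/0 indeterminate form.

Apply L'Hôpital's rule: differentiate numerator and denominator separately.
  f(x) = x^2   ⇒   f'(x) = 2·x
  g(x) = tan(x)   ⇒   g'(x) = tan(x)^2 + 1
  lim(x→0) f'(x)/g'(x) = lim(x→0) (2·x)/(tan(x)^2 + 1)
  = 0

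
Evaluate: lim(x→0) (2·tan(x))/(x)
This is a 0/0 indeterminate form.

Apply L'Hôpital's rule: differentiate numerator and denominator separately.
  f(x) = 2·tan(x)   ⇒   f'(x) = 2·tan(x)^2 + 2
  g(x) = x   ⇒   g'(x) = 1
  lim(x→0) f'(x)/g'(x) = lim(x→0) (2·tan(x)^2 + 2)/(1)
  = 2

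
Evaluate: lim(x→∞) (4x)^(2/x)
This is an exponential indeterminate form.

For exponential indeterminate forms, take the natural log:
  Let L = lim(x→∞) (4x)^(2/x)
  Then ln(L) = lim(x→∞) [exponent × ln(base)]
  Evaluate using L'Hôpital or standard limits, then exponentiate.
  L = 1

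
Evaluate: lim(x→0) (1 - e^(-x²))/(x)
This is a 0/0 indeterminate form.

Apply L'Hôpital's rule: differentiate numerator and denominator separately.
  f(x) = 1 - e^(-x^2)   ⇒   f'(x) = 2·x·e^(-x^2)
  g(x) = x   ⇒   g'(x) = 1
  lim(x→0) f'(x)/g'(x) = lim(x→0) (2·x·e^(-x^2))/(1)
  = 0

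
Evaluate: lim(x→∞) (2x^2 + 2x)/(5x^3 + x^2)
This is an ∞/∞ indeterminate form.

Apply L'Hôpital's rule: differentiate numerator and denominator separately.
  f(x) = 2·x^2 + 2·x   ⇒   f'(x) = 4·x + 2
  g(x) = 5·x^3 + x^2   ⇒   g'(x) = 15·x^2 + 2·x
  lim(x→∞) f'(x)/g'(x) = lim(x→∞) (4·x + 2)/(15·x^2 + 2·x)
  = 0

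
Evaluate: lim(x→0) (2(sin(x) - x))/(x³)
This is a 0/0 indeterminate form.

Apply L'Hôpital's rule: differentiate numerator and denominator separately.
  f(x) = -2·x + 2·sin(x)   ⇒   f'(x) = 2·cos(x) - 2
  g(x) = x^3   ⇒   g'(x) = 3·x^2
  lim(x→0) f'(x)/g'(x) = lim(x→0) (2·cos(x) - 2)/(3·x^2)
  = -1/3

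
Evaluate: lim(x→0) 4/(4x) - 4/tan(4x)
This is an ∞-∞ indeterminate form.

Combine fractions or rationalize to convert ∞-∞ to 0/0 form:
  lim(x→0) 4/(4x) - 4/tan(4x) = 0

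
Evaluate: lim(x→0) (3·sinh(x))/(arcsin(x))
This is a 0/0 indeterminate form.

Apply L'Hôpital's rule: differentiate numerator and denominator separately.
  f(x) = 3·sinh(x)   ⇒   f'(x) = 3·cosh(x)
  g(x) = asin(x)   ⇒   g'(x) = 1/sqrt(1 - x^2)
  lim(x→0) f'(x)/g'(x) = lim(x→0) (3·cosh(x))/(1/sqrt(1 - x^2))
  = 3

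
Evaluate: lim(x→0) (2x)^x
This is an exponential indeterminate form.

For exponential indeterminate forms, take the natural log:
  Let L = lim(x→0) (2x)^x
  Then ln(L) = lim(x→0) [exponent × ln(base)]
  Evaluate using L'Hôpital or standard limits, then exponentiate.
  L = 1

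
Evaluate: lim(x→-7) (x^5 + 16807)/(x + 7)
This is a standard limit.

Factor or rationalize the expression:
  lim(x→-7) (x^5 + 16807)/(x + 7) = 12005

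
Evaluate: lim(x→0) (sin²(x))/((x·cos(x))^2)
This is a 0/0 indeterminate form.

Apply L'Hôpital's rule: differentiate numerator and denominator separately.
  f(x) = sin(x)^2   ⇒   f'(x) = 2·sin(x)·cos(x)
  g(x) = x^2·cos(x)^2   ⇒   g'(x) = -2·x^2·sin(x)·cos(x) + 2·x·cos(x)^2
  lim(x→0) f'(x)/g'(x) = lim(x→0) (2·sin(x)·cos(x))/(-2·x^2·sin(x)·cos(x) + 2·x·cos(x)^2)
  = 1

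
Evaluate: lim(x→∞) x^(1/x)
This is an exponential indeterminate form.

For exponential indeterminate forms, take the natural log:
  Let L = lim(x→∞) x^(1/x)
  Then ln(L) = lim(x→∞) [exponent × ln(base)]
  Evaluate using L'Hôpital or standard limits, then exponentiate.
  L = 1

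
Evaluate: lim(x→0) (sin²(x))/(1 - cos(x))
This is a 0/0 indeterminate form.

Apply L'Hôpital's rule: differentiate numerator and denominator separately.
  f(x) = sin(x)^2   ⇒   f'(x) = 2·sin(x)·cos(x)
  g(x) = 1 - cos(x)   ⇒   g'(x) = sin(x)
  lim(x→0) f'(x)/g'(x) = lim(x→0) (2·sin(x)·cos(x))/(sin(x))
  = 2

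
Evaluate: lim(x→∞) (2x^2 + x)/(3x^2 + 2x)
This is an ∞/∞ indeterminate form.

Apply L'Hôpital's rule: differentiate numerator and denominator separately.
  f(x) = 2·x^2 + x   ⇒   f'(x) = 4·x + 1
  g(x) = 3·x^2 + 2·x   ⇒   g'(x) = 6·x + 2
  lim(x→∞) f'(x)/g'(x) = lim(x→∞) (4·x + 1)/(6·x + 2)
  = 2/3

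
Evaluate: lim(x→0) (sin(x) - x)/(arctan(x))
This is a 0/0 indeterminate form.

Apply L'Hôpital's rule: differentiate numerator and denominator separately.
  f(x) = -x + sin(x)   ⇒   f'(x) = cos(x) - 1
  g(x) = atan(x)   ⇒   g'(x) = 1/(x^2 + 1)
  lim(x→0) f'(x)/g'(x) = lim(x→0) (cos(x) - 1)/(1/(x^2 + 1))
  = 0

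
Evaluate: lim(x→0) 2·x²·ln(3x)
This is a 0·∞ indeterminate form.

Rewrite 0·∞ as a quotient (0/0 or ∞/∞ form), then apply L'Hôpital's rule:
  lim(x→0) 2·x²·ln(3x) = 0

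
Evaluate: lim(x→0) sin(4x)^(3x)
This is an exponential indeterminate form.

For exponential indeterminate forms, take the natural log:
  Let L = lim(x→0) sin(4x)^(3x)
  Then ln(L) = lim(x→0) [exponent × ln(base)]
  Evaluate using L'Hôpital or standard limits, then exponentiate.
  L = 1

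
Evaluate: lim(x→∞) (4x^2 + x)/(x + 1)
This is an ∞/∞ indeterminate form.

Apply L'Hôpital's rule: differentiate numerator and denominator separately.
  f(x) = 4·x^2 + x   ⇒   f'(x) = 8·x + 1
  g(x) = x + 1   ⇒   g'(x) = 1
  lim(x→∞) f'(x)/g'(x) = lim(x→∞) (8·x + 1)/(1)
  = ∞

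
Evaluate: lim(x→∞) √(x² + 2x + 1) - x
This is an ∞-∞ indeterminate form.

Combine fractions or rationalize to convert ∞-∞ to 0/0 form:
  lim(x→∞) √(x² + 2x + 1) - x = 1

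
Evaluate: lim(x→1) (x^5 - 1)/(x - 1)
This is a standard limit.

Factor or rationalize the expression:
  lim(x→1) (x^5 - 1)/(x - 1) = 5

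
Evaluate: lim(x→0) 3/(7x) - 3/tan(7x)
This is an ∞-∞ indeterminate form.

Combine fractions or rationalize to convert ∞-∞ to 0/0 form:
  lim(x→0) 3/(7x) - 3/tan(7x) = 0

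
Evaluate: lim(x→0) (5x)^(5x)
This is an exponential indeterminate form.

For exponential indeterminate forms, take the natural log:
  Let L = lim(x→0) (5x)^(5x)
  Then ln(L) = lim(x→0) [exponent × ln(base)]
  Evaluate using L'Hôpital or standard limits, then exponentiate.
  L = 1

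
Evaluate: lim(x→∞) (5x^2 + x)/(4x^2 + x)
This is an ∞/∞ indeterminate form.

Apply L'Hôpital's rule: differentiate numerator and denominator separately.
  f(x) = 5·x^2 + x   ⇒   f'(x) = 10·x + 1
  g(x) = 4·x^2 + x   ⇒   g'(x) = 8·x + 1
  lim(x→∞) f'(x)/g'(x) = lim(x→∞) (10·x + 1)/(8·x + 1)
  = 5/4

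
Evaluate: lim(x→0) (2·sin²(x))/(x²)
This is a 0/0 indeterminate form.

Apply L'Hôpital's rule: differentiate numerator and denominator separately.
  f(x) = 2·sin(x)^2   ⇒   f'(x) = 4·sin(x)·cos(x)
  g(x) = x^2   ⇒   g'(x) = 2·x
  lim(x→0) f'(x)/g'(x) = lim(x→0) (4·sin(x)·cos(x))/(2·x)
  = 2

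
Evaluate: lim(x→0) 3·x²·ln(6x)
This is a 0·∞ indeterminate form.

Rewrite 0·∞ as a quotient (0/0 or ∞/∞ form), then apply L'Hôpital's rule:
  lim(x→0) 3·x²·ln(6x) = 0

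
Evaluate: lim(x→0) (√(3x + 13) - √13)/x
This is a standard limit.

Factor or rationalize the expression:
  lim(x→0) (√(3x + 13) - √13)/x = 3·sqrt(13)/26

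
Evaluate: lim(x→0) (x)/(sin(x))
This is a 0/0 indeterminate form.

Apply L'Hôpital's rule: differentiate numerator and denominator separately.
  f(x) = x   ⇒   f'(x) = 1
  g(x) = sin(x)   ⇒   g'(x) = cos(x)
  lim(x→0) f'(x)/g'(x) = lim(x→0) (1)/(cos(x))
  = 1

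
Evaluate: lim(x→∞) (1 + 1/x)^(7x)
This is an exponential indeterminate form.

For exponential indeterminate forms, take the natural log:
  Let L = lim(x→∞) (1 + 1/x)^(7x)
  Then ln(L) = lim(x→∞) [exponent × ln(base)]
  Evaluate using L'Hôpital or standard limits, then exponentiate.
  L = e^(7)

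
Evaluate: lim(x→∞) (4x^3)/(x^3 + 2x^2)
This is an ∞/∞ indeterminate form.

Apply L'Hôpital's rule: differentiate numerator and denominator separately.
  f(x) = 4·x^3   ⇒   f'(x) = 12·x^2
  g(x) = x^3 + 2·x^2   ⇒   g'(x) = 3·x^2 + 4·x
  lim(x→∞) f'(x)/g'(x) = lim(x→∞) (12·x^2)/(3·x^2 + 4·x)
  = 4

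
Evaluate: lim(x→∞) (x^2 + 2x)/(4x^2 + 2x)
This is an ∞/∞ indeterminate form.

Apply L'Hôpital's rule: differentiate numerator and denominator separately.
  f(x) = x^2 + 2·x   ⇒   f'(x) = 2·x + 2
  g(x) = 4·x^2 + 2·x   ⇒   g'(x) = 8·x + 2
  lim(x→∞) f'(x)/g'(x) = lim(x→∞) (2·x + 2)/(8·x + 2)
  = 1/4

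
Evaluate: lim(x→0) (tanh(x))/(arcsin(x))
This is a 0/0 indeterminate form.

Apply L'Hôpital's rule: differentiate numerator and denominator separately.
  f(x) = tanh(x)   ⇒   f'(x) = 1 - tanh(x)^2
  g(x) = asin(x)   ⇒   g'(x) = 1/sqrt(1 - x^2)
  lim(x→0) f'(x)/g'(x) = lim(x→0) (1 - tanh(x)^2)/(1/sqrt(1 - x^2))
  = 1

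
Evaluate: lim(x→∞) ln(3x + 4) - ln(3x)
This is an ∞-∞ indeterminate form.

Combine fractions or rationalize to convert ∞-∞ to 0/0 form:
  lim(x→∞) ln(3x + 4) - ln(3x) = 0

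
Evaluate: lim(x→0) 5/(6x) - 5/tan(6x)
This is an ∞-∞ indeterminate form.

Combine fractions or rationalize to convert ∞-∞ to 0/0 form:
  lim(x→0) 5/(6x) - 5/tan(6x) = 0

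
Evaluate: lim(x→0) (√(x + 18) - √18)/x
This is a standard limit.

Factor or rationalize the expression:
  lim(x→0) (√(x + 18) - √18)/x = sqrt(2)/12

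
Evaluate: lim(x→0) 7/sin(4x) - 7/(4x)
This is an ∞-∞ indeterminate form.

Combine fractions or rationalize to convert ∞-∞ to 0/0 form:
  lim(x→0) 7/sin(4x) - 7/(4x) = 0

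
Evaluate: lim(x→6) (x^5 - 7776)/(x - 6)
This is a standard limit.

Factor or rationalize the expression:
  lim(x→6) (x^5 - 7776)/(x - 6) = 6480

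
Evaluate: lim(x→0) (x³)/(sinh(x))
This is a 0/0 indeterminate form.

Apply L'Hôpital's rule: differentiate numerator and denominator separately.
  f(x) = x^3   ⇒   f'(x) = 3·x^2
  g(x) = sinh(x)   ⇒   g'(x) = cosh(x)
  lim(x→0) f'(x)/g'(x) = lim(x→0) (3·x^2)/(cosh(x))
  = 0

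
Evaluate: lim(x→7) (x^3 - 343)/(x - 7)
This is a standard limit.

Factor or rationalize the expression:
  lim(x→7) (x^3 - 343)/(x - 7) = 147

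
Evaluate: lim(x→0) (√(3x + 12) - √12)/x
This is a standard limit.

Factor or rationalize the expression:
  lim(x→0) (√(3x + 12) - √12)/x = sqrt(3)/4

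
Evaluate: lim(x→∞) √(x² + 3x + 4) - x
This is an ∞-∞ indeterminate form.

Combine fractions or rationalize to convert ∞-∞ to 0/0 form:
  lim(x→∞) √(x² + 3x + 4) - x = 3/2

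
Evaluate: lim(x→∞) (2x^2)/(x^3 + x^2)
This is an ∞/∞ indeterminate form.

Apply L'Hôpital's rule: differentiate numerator and denominator separately.
  f(x) = 2·x^2   ⇒   f'(x) = 4·x
  g(x) = x^3 + x^2   ⇒   g'(x) = 3·x^2 + 2·x
  lim(x→∞) f'(x)/g'(x) = lim(x→∞) (4·x)/(3·x^2 + 2·x)
  = 0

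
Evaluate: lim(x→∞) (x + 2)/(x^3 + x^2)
This is an ∞/∞ indeterminate form.

Apply L'Hôpital's rule: differentiate numerator and denominator separately.
  f(x) = x + 2   ⇒   f'(x) = 1
  g(x) = x^3 + x^2   ⇒   g'(x) = 3·x^2 + 2·x
  lim(x→∞) f'(x)/g'(x) = lim(x→∞) (1)/(3·x^2 + 2·x)
  = 0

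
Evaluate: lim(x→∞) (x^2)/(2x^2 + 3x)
This is an ∞/∞ indeterminate form.

Apply L'Hôpital's rule: differentiate numerator and denominator separately.
  f(x) = x^2   ⇒   f'(x) = 2·x
  g(x) = 2·x^2 + 3·x   ⇒   g'(x) = 4·x + 3
  lim(x→∞) f'(x)/g'(x) = lim(x→∞) (2·x)/(4·x + 3)
  = 1/2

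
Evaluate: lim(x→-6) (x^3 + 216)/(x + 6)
This is a standard limit.

Factor or rationalize the expression:
  lim(x→-6) (x^3 + 216)/(x + 6) = 108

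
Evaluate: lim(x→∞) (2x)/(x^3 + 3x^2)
This is an ∞/∞ indeterminate form.

Apply L'Hôpital's rule: differentiate numerator and denominator separately.
  f(x) = 2·x   ⇒   f'(x) = 2
  g(x) = x^3 + 3·x^2   ⇒   g'(x) = 3·x^2 + 6·x
  lim(x→∞) f'(x)/g'(x) = lim(x→∞) (2)/(3·x^2 + 6·x)
  = 0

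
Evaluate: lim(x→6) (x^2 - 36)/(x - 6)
This is a standard limit.

Factor or rationalize the expression:
  lim(x→6) (x^2 - 36)/(x - 6) = 12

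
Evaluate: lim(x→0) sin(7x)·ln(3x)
This is a 0·∞ indeterminate form.

Rewrite 0·∞ as a quotient (0/0 or ∞/∞ form), then apply L'Hôpital's rule:
  lim(x→0) sin(7x)·ln(3x) = 0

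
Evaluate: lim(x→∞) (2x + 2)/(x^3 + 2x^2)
This is an ∞/∞ indeterminate form.

Apply L'Hôpital's rule: differentiate numerator and denominator separately.
  f(x) = 2·x + 2   ⇒   f'(x) = 2
  g(x) = x^3 + 2·x^2   ⇒   g'(x) = 3·x^2 + 4·x
  lim(x→∞) f'(x)/g'(x) = lim(x→∞) (2)/(3·x^2 + 4·x)
  = 0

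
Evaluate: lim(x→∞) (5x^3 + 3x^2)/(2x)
This is an ∞/∞ indeterminate form.

Apply L'Hôpital's rule: differentiate numerator and denominator separately.
  f(x) = 5·x^3 + 3·x^2   ⇒   f'(x) = 15·x^2 + 6·x
  g(x) = 2·x   ⇒   g'(x) = 2
  lim(x→∞) f'(x)/g'(x) = lim(x→∞) (15·x^2 + 6·x)/(2)
  = ∞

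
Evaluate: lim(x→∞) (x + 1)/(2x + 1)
This is an ∞/∞ indeterminate form.

Apply L'Hôpital's rule: differentiate numerator and denominator separately.
  f(x) = x + 1   ⇒   f'(x) = 1
  g(x) = 2·x + 1   ⇒   g'(x) = 2
  lim(x→∞) f'(x)/g'(x) = lim(x→∞) (1)/(2)
  = 1/2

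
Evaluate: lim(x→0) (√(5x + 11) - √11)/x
This is a standard limit.

Factor or rationalize the expression:
  lim(x→0) (√(5x + 11) - √11)/x = 5·sqrt(11)/22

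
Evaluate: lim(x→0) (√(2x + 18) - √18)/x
This is a standard limit.

Factor or rationalize the expression:
  lim(x→0) (√(2x + 18) - √18)/x = sqrt(2)/6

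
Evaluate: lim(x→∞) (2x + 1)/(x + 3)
This is an ∞/∞ indeterminate form.

Apply L'Hôpital's rule: differentiate numerator and denominator separately.
  f(x) = 2·x + 1   ⇒   f'(x) = 2
  g(x) = x + 3   ⇒   g'(x) = 1
  lim(x→∞) f'(x)/g'(x) = lim(x→∞) (2)/(1)
  = 2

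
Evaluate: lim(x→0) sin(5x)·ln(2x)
This is a 0·∞ indeterminate form.

Rewrite 0·∞ as a quotient (0/0 or ∞/∞ form), then apply L'Hôpital's rule:
  lim(x→0) sin(5x)·ln(2x) = 0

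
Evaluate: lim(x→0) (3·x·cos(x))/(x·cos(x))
This is a 0/0 indeterminate form.

Apply L'Hôpital's rule: differentiate numerator and denominator separately.
  f(x) = 3·x·cos(x)   ⇒   f'(x) = -3·x·sin(x) + 3·cos(x)
  g(x) = x·cos(x)   ⇒   g'(x) = -x·sin(x) + cos(x)
  lim(x→0) f'(x)/g'(x) = lim(x→0) (-3·x·sin(x) + 3·cos(x))/(-x·sin(x) + cos(x))
  = 3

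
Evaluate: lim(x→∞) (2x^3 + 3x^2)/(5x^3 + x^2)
This is an ∞/∞ indeterminate form.

Apply L'Hôpital's rule: differentiate numerator and denominator separately.
  f(x) = 2·x^3 + 3·x^2   ⇒   f'(x) = 6·x^2 + 6·x
  g(x) = 5·x^3 + x^2   ⇒   g'(x) = 15·x^2 + 2·x
  lim(x→∞) f'(x)/g'(x) = lim(x→∞) (6·x^2 + 6·x)/(15·x^2 + 2·x)
  = 2/5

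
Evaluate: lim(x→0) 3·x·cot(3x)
This is a 0·∞ indeterminate form.

Rewrite 0·∞ as a quotient (0/0 or ∞/∞ form), then apply L'Hôpital's rule:
  lim(x→0) 3·x·cot(3x) = 1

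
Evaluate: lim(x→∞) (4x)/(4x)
This is an ∞/∞ indeterminate form.

Apply L'Hôpital's rule: differentiate numerator and denominator separately.
  f(x) = 4·x   ⇒   f'(x) = 4
  g(x) = 4·x   ⇒   g'(x) = 4
  lim(x→∞) f'(x)/g'(x) = lim(x→∞) (4)/(4)
  = 1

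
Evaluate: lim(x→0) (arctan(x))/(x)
This is a 0/0 indeterminate form.

Apply L'Hôpital's rule: differentiate numerator and denominator separately.
  f(x) = atan(x)   ⇒   f'(x) = 1/(x^2 + 1)
  g(x) = x   ⇒   g'(x) = 1
  lim(x→0) f'(x)/g'(x) = lim(x→0) (1/(x^2 + 1))/(1)
  = 1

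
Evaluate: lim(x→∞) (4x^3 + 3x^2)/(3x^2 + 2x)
This is an ∞/∞ indeterminate form.

Apply L'Hôpital's rule: differentiate numerator and denominator separately.
  f(x) = 4·x^3 + 3·x^2   ⇒   f'(x) = 12·x^2 + 6·x
  g(x) = 3·x^2 + 2·x   ⇒   g'(x) = 6·x + 2
  lim(x→∞) f'(x)/g'(x) = lim(x→∞) (12·x^2 + 6·x)/(6·x + 2)
  = ∞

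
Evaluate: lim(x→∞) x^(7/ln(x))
This is an exponential indeterminate form.

For exponential indeterminate forms, take the natural log:
  Let L = lim(x→∞) x^(7/ln(x))
  Then ln(L) = lim(x→∞) [exponent × ln(base)]
  Evaluate using L'Hôpital or standard limits, then exponentiate.
  L = e^(7)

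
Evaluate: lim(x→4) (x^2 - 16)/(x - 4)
This is a standard limit.

Factor or rationalize the expression:
  lim(x→4) (x^2 - 16)/(x - 4) = 8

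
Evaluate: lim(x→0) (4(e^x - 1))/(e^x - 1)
This is a 0/0 indeterminate form.

Apply L'Hôpital's rule: differentiate numerator and denominator separately.
  f(x) = 4·e^(x) - 4   ⇒   f'(x) = 4·e^(x)
  g(x) = e^(x) - 1   ⇒   g'(x) = e^(x)
  lim(x→0) f'(x)/g'(x) = lim(x→0) (4·e^(x))/(e^(x))
  = 4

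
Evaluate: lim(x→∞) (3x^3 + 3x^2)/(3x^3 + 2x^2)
This is an ∞/∞ indeterminate form.

Apply L'Hôpital's rule: differentiate numerator and denominator separately.
  f(x) = 3·x^3 + 3·x^2   ⇒   f'(x) = 9·x^2 + 6·x
  g(x) = 3·x^3 + 2·x^2   ⇒   g'(x) = 9·x^2 + 4·x
  lim(x→∞) f'(x)/g'(x) = lim(x→∞) (9·x^2 + 6·x)/(9·x^2 + 4·x)
  = 1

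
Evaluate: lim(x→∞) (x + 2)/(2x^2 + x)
This is an ∞/∞ indeterminate form.

Apply L'Hôpital's rule: differentiate numerator and denominator separately.
  f(x) = x + 2   ⇒   f'(x) = 1
  g(x) = 2·x^2 + x   ⇒   g'(x) = 4·x + 1
  lim(x→∞) f'(x)/g'(x) = lim(x→∞) (1)/(4·x + 1)
  = 0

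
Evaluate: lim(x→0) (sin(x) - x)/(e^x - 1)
This is a 0/0 indeterminate form.

Apply L'Hôpital's rule: differentiate numerator and denominator separately.
  f(x) = -x + sin(x)   ⇒   f'(x) = cos(x) - 1
  g(x) = e^(x) - 1   ⇒   g'(x) = e^(x)
  lim(x→0) f'(x)/g'(x) = lim(x→0) (cos(x) - 1)/(e^(x))
  = 0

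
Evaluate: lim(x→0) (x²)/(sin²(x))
This is a 0/0 indeterminate form.

Apply L'Hôpital's rule: differentiate numerator and denominator separately.
  f(x) = x^2   ⇒   f'(x) = 2·x
  g(x) = sin(x)^2   ⇒   g'(x) = 2·sin(x)·cos(x)
  lim(x→0) f'(x)/g'(x) = lim(x→0) (2·x)/(2·sin(x)·cos(x))
  = 1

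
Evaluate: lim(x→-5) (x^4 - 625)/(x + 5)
This is a standard limit.

Factor or rationalize the expression:
  lim(x→-5) (x^4 - 625)/(x + 5) = -500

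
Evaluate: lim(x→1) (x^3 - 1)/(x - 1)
This is a standard limit.

Factor or rationalize the expression:
  lim(x→1) (x^3 - 1)/(x - 1) = 3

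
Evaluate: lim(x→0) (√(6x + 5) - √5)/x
This is a standard limit.

Factor or rationalize the expression:
  lim(x→0) (√(6x + 5) - √5)/x = 3·sqrt(5)/5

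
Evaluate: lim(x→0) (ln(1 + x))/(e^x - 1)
This is a 0/0 indeterminate form.

Apply L'Hôpital's rule: differentiate numerator and denominator separately.
  f(x) = ln(x + 1)   ⇒   f'(x) = 1/(x + 1)
  g(x) = e^(x) - 1   ⇒   g'(x) = e^(x)
  lim(x→0) f'(x)/g'(x) = lim(x→0) (1/(x + 1))/(e^(x))
  = 1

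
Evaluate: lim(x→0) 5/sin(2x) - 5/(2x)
This is an ∞-∞ indeterminate form.

Combine fractions or rationalize to convert ∞-∞ to 0/0 form:
  lim(x→0) 5/sin(2x) - 5/(2x) = 0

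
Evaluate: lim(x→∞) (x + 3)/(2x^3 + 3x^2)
This is an ∞/∞ indeterminate form.

Apply L'Hôpital's rule: differentiate numerator and denominator separately.
  f(x) = x + 3   ⇒   f'(x) = 1
  g(x) = 2·x^3 + 3·x^2   ⇒   g'(x) = 6·x^2 + 6·x
  lim(x→∞) f'(x)/g'(x) = lim(x→∞) (1)/(6·x^2 + 6·x)
  = 0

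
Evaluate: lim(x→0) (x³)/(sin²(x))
This is a 0/0 indeterminate form.

Apply L'Hôpital's rule: differentiate numerator and denominator separately.
  f(x) = x^3   ⇒   f'(x) = 3·x^2
  g(x) = sin(x)^2   ⇒   g'(x) = 2·sin(x)·cos(x)
  lim(x→0) f'(x)/g'(x) = lim(x→0) (3·x^2)/(2·sin(x)·cos(x))
  = 0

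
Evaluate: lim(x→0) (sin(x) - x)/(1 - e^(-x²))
This is a 0/0 indeterminate form.

Apply L'Hôpital's rule: differentiate numerator and denominator separately.
  f(x) = -x + sin(x)   ⇒   f'(x) = cos(x) - 1
  g(x) = 1 - e^(-x^2)   ⇒   g'(x) = 2·x·e^(-x^2)
  lim(x→0) f'(x)/g'(x) = lim(x→0) (cos(x) - 1)/(2·x·e^(-x^2))
  = 0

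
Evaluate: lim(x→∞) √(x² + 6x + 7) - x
This is an ∞-∞ indeterminate form.

Combine fractions or rationalize to convert ∞-∞ to 0/0 form:
  lim(x→∞) √(x² + 6x + 7) - x = 3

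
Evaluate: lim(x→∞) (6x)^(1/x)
This is an exponential indeterminate form.

For exponential indeterminate forms, take the natural log:
  Let L = lim(x→∞) (6x)^(1/x)
  Then ln(L) = lim(x→∞) [exponent × ln(base)]
  Evaluate using L'Hôpital or standard limits, then exponentiate.
  L = 1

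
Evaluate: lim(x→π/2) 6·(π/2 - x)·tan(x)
This is a 0·∞ indeterminate form.

Rewrite 0·∞ as a quotient (0/0 or ∞/∞ form), then apply L'Hôpital's rule:
  lim(x→π/2) 6·(π/2 - x)·tan(x) = 6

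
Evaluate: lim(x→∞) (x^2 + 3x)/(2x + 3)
This is an ∞/∞ indeterminate form.

Apply L'Hôpital's rule: differentiate numerator and denominator separately.
  f(x) = x^2 + 3·x   ⇒   f'(x) = 2·x + 3
  g(x) = 2·x + 3   ⇒   g'(x) = 2
  lim(x→∞) f'(x)/g'(x) = lim(x→∞) (2·x + 3)/(2)
  = ∞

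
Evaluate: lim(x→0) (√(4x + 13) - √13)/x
This is a standard limit.

Factor or rationalize the expression:
  lim(x→0) (√(4x + 13) - √13)/x = 2·sqrt(13)/13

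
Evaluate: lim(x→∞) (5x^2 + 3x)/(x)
This is an ∞/∞ indeterminate form.

Apply L'Hôpital's rule: differentiate numerator and denominator separately.
  f(x) = 5·x^2 + 3·x   ⇒   f'(x) = 10·x + 3
  g(x) = x   ⇒   g'(x) = 1
  lim(x→∞) f'(x)/g'(x) = lim(x→∞) (10·x + 3)/(1)
  = ∞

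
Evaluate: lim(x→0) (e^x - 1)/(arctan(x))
This is a 0/0 indeterminate form.

Apply L'Hôpital's rule: differentiate numerator and denominator separately.
  f(x) = e^(x) - 1   ⇒   f'(x) = e^(x)
  g(x) = atan(x)   ⇒   g'(x) = 1/(x^2 + 1)
  lim(x→0) f'(x)/g'(x) = lim(x→0) (e^(x))/(1/(x^2 + 1))
  = 1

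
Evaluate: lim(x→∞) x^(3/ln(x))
This is an exponential indeterminate form.

For exponential indeterminate forms, take the natural log:
  Let L = lim(x→∞) x^(3/ln(x))
  Then ln(L) = lim(x→∞) [exponent × ln(base)]
  Evaluate using L'Hôpital or standard limits, then exponentiate.
  L = e^(3)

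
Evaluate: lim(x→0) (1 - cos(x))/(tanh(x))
This is a 0/0 indeterminate form.

Apply L'Hôpital's rule: differentiate numerator and denominator separately.
  f(x) = 1 - cos(x)   ⇒   f'(x) = sin(x)
  g(x) = tanh(x)   ⇒   g'(x) = 1 - tanh(x)^2
  lim(x→0) f'(x)/g'(x) = lim(x→0) (sin(x))/(1 - tanh(x)^2)
  = 0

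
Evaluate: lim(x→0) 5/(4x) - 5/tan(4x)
This is an ∞-∞ indeterminate form.

Combine fractions or rationalize to convert ∞-∞ to 0/0 form:
  lim(x→0) 5/(4x) - 5/tan(4x) = 0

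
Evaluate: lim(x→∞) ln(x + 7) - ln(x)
This is an ∞-∞ indeterminate form.

Combine fractions or rationalize to convert ∞-∞ to 0/0 form:
  lim(x→∞) ln(x + 7) - ln(x) = 0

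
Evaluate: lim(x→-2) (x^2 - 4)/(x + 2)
This is a standard limit.

Factor or rationalize the expression:
  lim(x→-2) (x^2 - 4)/(x + 2) = -4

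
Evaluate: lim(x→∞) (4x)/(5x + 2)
This is an ∞/∞ indeterminate form.

Apply L'Hôpital's rule: differentiate numerator and denominator separately.
  f(x) = 4·x   ⇒   f'(x) = 4
  g(x) = 5·x + 2   ⇒   g'(x) = 5
  lim(x→∞) f'(x)/g'(x) = lim(x→∞) (4)/(5)
  = 4/5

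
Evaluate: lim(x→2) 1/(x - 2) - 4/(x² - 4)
This is an ∞-∞ indeterminate form.

Combine fractions or rationalize to convert ∞-∞ to 0/0 form:
  lim(x→2) 1/(x - 2) - 4/(x² - 4) = 1/4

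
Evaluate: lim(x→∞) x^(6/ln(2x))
This is an exponential indeterminate form.

For exponential indeterminate forms, take the natural log:
  Let L = lim(x→∞) x^(6/ln(2x))
  Then ln(L) = lim(x→∞) [exponent × ln(base)]
  Evaluate using L'Hôpital or standard limits, then exponentiate.
  L = e^(6)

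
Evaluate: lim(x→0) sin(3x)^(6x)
This is an exponential indeterminate form.

For exponential indeterminate forms, take the natural log:
  Let L = lim(x→0) sin(3x)^(6x)
  Then ln(L) = lim(x→0) [exponent × ln(base)]
  Evaluate using L'Hôpital or standard limits, then exponentiate.
  L = 1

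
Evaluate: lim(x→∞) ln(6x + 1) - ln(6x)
This is an ∞-∞ indeterminate form.

Combine fractions or rationalize to convert ∞-∞ to 0/0 form:
  lim(x→∞) ln(6x + 1) - ln(6x) = 0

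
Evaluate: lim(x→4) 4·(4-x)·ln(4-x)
This is a 0·∞ indeterminate form.

Rewrite 0·∞ as a quotient (0/0 or ∞/∞ form), then apply L'Hôpital's rule:
  lim(x→4) 4·(4-x)·ln(4-x) = 0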